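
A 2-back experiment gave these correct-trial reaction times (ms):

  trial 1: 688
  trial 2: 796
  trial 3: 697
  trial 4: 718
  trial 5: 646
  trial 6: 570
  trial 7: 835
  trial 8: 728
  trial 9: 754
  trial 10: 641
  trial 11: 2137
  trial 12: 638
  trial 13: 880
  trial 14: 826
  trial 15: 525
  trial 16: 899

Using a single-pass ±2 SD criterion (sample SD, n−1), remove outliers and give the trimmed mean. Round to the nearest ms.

n = 16, ΣRT = 12978, M = 811.125
Σ(x−M)² = 2044649.75; s = √(2044649.75/15) = 369.202
Cutoffs: 811.125 ± 2·369.202 → [72.7, 1549.5]
Outside: 2137 → excluded.
Retained (n=15): Σ = 10841, mean = 10841/15 = 722.733

723 ms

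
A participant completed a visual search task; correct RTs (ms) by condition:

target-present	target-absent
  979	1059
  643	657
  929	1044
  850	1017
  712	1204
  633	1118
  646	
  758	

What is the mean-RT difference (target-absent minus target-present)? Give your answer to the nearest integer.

248 ms

M(target-present) = 6150/8 = 768.750
M(target-absent) = 6099/6 = 1016.500
Difference = 1016.500 − 768.750 = 247.750 ms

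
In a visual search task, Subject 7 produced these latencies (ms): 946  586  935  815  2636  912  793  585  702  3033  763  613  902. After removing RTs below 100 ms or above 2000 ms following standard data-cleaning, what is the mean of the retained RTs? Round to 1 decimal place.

Excluded: 2636, 3033
Retained (n=11): Σ = 8552
Mean = 8552/11 = 777.4545

777.5 ms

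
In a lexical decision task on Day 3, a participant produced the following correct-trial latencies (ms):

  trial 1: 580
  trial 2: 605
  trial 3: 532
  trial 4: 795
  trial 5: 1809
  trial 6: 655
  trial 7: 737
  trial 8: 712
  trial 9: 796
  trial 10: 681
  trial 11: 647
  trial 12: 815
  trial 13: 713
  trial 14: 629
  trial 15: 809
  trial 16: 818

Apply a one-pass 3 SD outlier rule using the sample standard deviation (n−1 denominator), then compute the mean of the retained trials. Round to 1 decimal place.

n = 16, ΣRT = 12333, M = 770.812
Σ(x−M)² = 1270488.44; s = √(1270488.44/15) = 291.031
Cutoffs: 770.812 ± 3·291.031 → [-102.3, 1643.9]
Outside: 1809 → excluded.
Retained (n=15): Σ = 10524, mean = 10524/15 = 701.600

701.6 ms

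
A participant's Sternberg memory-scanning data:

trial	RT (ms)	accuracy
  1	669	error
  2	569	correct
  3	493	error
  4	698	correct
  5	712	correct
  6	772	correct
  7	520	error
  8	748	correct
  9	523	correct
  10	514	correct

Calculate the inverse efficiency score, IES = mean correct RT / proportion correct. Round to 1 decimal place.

Correct trials (n=7): 569, 698, 712, 772, 748, 523, 514
Mean correct RT = 4536/7 = 648.0000 ms
Proportion correct = 7/10
IES = 648.0000 / (7/10) = 925.714 ms

925.7 ms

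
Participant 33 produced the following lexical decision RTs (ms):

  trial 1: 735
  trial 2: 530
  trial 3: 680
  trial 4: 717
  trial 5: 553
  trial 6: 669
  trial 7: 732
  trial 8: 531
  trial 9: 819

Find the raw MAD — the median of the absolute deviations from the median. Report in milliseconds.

55 ms

Sorted: 530, 531, 553, 669, 680, 717, 732, 735, 819 → median = 680
|x − 680|: 55, 150, 0, 37, 127, 11, 52, 149, 139
Sorted deviations: 0, 11, 37, 52, 55, 127, 139, 149, 150 → MAD = 55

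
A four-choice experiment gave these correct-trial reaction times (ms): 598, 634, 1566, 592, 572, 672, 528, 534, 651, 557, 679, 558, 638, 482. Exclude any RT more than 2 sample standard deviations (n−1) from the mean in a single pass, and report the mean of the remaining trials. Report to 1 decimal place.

591.9 ms

n = 14, ΣRT = 9261, M = 661.500
Σ(x−M)² = 924759.50; s = √(924759.50/13) = 266.712
Cutoffs: 661.500 ± 2·266.712 → [128.1, 1194.9]
Outside: 1566 → excluded.
Retained (n=13): Σ = 7695, mean = 7695/13 = 591.923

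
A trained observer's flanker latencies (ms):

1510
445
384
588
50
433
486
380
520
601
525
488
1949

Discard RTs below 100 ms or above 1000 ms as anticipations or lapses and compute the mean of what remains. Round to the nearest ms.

Excluded: 50, 1510, 1949
Retained (n=10): Σ = 4850
Mean = 4850/10 = 485.0000

485 ms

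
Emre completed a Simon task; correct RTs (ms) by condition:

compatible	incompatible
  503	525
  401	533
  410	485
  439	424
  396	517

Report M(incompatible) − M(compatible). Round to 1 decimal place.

67.0 ms

M(compatible) = 2149/5 = 429.800
M(incompatible) = 2484/5 = 496.800
Difference = 496.800 − 429.800 = 67.000 ms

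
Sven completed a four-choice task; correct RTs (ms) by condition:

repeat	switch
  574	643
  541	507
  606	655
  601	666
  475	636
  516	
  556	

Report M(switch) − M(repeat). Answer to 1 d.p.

M(repeat) = 3869/7 = 552.714
M(switch) = 3107/5 = 621.400
Difference = 621.400 − 552.714 = 68.686 ms

68.7 ms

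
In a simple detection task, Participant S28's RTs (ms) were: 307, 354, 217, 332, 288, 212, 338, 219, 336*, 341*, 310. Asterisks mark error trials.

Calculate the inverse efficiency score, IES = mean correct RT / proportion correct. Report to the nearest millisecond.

Correct trials (n=9): 307, 354, 217, 332, 288, 212, 338, 219, 310
Mean correct RT = 2577/9 = 286.3333 ms
Proportion correct = 9/11
IES = 286.3333 / (9/11) = 349.963 ms

350 ms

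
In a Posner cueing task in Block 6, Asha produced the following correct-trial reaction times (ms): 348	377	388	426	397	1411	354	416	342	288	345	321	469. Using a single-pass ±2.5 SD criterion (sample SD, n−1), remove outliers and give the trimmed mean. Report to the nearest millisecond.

n = 13, ΣRT = 5882, M = 452.462
Σ(x−M)² = 1022711.23; s = √(1022711.23/12) = 291.935
Cutoffs: 452.462 ± 2.5·291.935 → [-277.4, 1182.3]
Outside: 1411 → excluded.
Retained (n=12): Σ = 4471, mean = 4471/12 = 372.583

373 ms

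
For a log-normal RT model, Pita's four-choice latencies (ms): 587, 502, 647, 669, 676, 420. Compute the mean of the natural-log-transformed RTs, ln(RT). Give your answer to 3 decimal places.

6.355

ln(RT): 6.3750, 6.2186, 6.4723, 6.5058, 6.5162, 6.0403
Σ ln(RT) = 38.1282
Mean = 38.1282/6 = 6.35470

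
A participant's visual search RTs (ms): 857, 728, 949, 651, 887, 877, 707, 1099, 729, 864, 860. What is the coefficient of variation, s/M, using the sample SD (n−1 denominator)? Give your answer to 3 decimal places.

0.152

n = 11, Σ = 9208, M = 837.0909
Σ(x−M)² = 161986.909; s = √(161986.909/10) = 127.2741
CV = 127.2741 / 837.0909 = 0.15204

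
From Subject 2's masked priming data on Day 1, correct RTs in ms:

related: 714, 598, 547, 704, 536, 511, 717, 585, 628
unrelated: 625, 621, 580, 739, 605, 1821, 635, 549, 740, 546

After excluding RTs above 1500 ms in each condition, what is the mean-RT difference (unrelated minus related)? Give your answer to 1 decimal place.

unrelated: exclude 1821
M(related) = 5540/9 = 615.556
M(unrelated) = 5640/9 = 626.667
Difference = 626.667 − 615.556 = 11.111 ms

11.1 ms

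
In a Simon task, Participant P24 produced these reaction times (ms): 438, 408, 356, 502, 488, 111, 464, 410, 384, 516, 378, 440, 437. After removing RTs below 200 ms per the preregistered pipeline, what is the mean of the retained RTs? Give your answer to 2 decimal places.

Excluded: 111
Retained (n=12): Σ = 5221
Mean = 5221/12 = 435.0833

435.08 ms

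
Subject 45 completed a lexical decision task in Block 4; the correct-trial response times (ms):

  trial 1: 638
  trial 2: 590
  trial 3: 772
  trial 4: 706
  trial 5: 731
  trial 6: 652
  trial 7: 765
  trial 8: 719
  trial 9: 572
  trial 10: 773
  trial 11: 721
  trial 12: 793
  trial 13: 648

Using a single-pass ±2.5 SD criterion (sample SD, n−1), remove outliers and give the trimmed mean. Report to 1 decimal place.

n = 13, ΣRT = 9080, M = 698.462
Σ(x−M)² = 62491.23; s = √(62491.23/12) = 72.164
Cutoffs: 698.462 ± 2.5·72.164 → [518.1, 878.9]
No RTs fall outside the cutoffs; all 13 retained. Mean = 9080/13 = 698.462

698.5 ms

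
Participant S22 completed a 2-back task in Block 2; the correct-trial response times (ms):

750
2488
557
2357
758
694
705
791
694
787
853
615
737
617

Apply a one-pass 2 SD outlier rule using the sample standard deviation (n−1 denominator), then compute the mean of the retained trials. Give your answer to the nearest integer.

713 ms

n = 14, ΣRT = 13403, M = 957.357
Σ(x−M)² = 5096487.21; s = √(5096487.21/13) = 626.129
Cutoffs: 957.357 ± 2·626.129 → [-294.9, 2209.6]
Outside: 2357, 2488 → excluded.
Retained (n=12): Σ = 8558, mean = 8558/12 = 713.167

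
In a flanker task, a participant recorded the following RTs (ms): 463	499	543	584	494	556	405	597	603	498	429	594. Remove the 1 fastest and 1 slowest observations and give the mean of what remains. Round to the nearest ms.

Sorted: 405, 429, 463, 494, 498, 499, 543, 556, 584, 594, 597, 603
Drop lowest 1 (405) and highest 1 (603)
Remaining (n=10): Σ = 5257, mean = 5257/10 = 525.700

526 ms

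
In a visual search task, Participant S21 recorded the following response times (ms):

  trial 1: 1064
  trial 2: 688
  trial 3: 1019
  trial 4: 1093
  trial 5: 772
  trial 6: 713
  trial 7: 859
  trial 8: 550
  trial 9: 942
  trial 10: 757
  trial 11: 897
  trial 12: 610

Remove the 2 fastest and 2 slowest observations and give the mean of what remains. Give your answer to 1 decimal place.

830.9 ms

Sorted: 550, 610, 688, 713, 757, 772, 859, 897, 942, 1019, 1064, 1093
Drop lowest 2 (550, 610) and highest 2 (1064, 1093)
Remaining (n=8): Σ = 6647, mean = 6647/8 = 830.875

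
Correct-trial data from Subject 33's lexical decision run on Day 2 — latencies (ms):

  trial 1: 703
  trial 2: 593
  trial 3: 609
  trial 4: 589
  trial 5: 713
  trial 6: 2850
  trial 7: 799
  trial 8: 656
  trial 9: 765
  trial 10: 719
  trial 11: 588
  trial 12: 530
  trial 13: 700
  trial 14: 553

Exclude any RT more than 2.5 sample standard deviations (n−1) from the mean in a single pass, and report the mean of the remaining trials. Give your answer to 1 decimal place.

n = 14, ΣRT = 11367, M = 811.929
Σ(x−M)² = 4558712.93; s = √(4558712.93/13) = 592.174
Cutoffs: 811.929 ± 2.5·592.174 → [-668.5, 2292.4]
Outside: 2850 → excluded.
Retained (n=13): Σ = 8517, mean = 8517/13 = 655.154

655.2 ms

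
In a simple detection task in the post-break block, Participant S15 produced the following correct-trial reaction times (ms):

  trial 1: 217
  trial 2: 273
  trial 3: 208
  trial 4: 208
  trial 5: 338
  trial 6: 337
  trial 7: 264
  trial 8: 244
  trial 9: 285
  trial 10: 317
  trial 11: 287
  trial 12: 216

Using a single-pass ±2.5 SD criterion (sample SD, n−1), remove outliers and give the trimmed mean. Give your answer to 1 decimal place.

266.2 ms

n = 12, ΣRT = 3194, M = 266.167
Σ(x−M)² = 25793.67; s = √(25793.67/11) = 48.424
Cutoffs: 266.167 ± 2.5·48.424 → [145.1, 387.2]
No RTs fall outside the cutoffs; all 12 retained. Mean = 3194/12 = 266.167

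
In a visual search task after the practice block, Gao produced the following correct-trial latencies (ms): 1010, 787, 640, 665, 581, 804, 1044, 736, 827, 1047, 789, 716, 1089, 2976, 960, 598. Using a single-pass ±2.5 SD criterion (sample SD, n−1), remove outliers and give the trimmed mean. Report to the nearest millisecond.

n = 16, ΣRT = 15269, M = 954.312
Σ(x−M)² = 4772521.44; s = √(4772521.44/15) = 564.064
Cutoffs: 954.312 ± 2.5·564.064 → [-455.8, 2364.5]
Outside: 2976 → excluded.
Retained (n=15): Σ = 12293, mean = 12293/15 = 819.533

820 ms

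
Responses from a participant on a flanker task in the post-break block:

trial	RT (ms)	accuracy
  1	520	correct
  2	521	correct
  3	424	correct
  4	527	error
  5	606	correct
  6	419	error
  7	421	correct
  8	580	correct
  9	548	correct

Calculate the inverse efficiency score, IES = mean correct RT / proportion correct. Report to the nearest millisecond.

Correct trials (n=7): 520, 521, 424, 606, 421, 580, 548
Mean correct RT = 3620/7 = 517.1429 ms
Proportion correct = 7/9
IES = 517.1429 / (7/9) = 664.898 ms

665 ms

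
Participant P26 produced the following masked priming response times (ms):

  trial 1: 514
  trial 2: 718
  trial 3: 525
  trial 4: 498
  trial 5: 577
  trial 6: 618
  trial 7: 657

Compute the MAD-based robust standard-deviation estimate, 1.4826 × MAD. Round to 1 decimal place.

Sorted: 498, 514, 525, 577, 618, 657, 718 → median = 577
|x − 577| sorted: 0, 41, 52, 63, 79, 80, 141 → MAD = 63
Robust SD ≈ 1.4826 × 63 = 93.404

93.4 ms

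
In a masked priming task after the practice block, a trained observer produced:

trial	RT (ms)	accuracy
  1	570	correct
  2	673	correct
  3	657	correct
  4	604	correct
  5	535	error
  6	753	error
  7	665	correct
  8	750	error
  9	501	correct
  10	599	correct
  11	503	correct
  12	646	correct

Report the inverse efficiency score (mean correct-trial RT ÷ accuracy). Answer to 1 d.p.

802.7 ms

Correct trials (n=9): 570, 673, 657, 604, 665, 501, 599, 503, 646
Mean correct RT = 5418/9 = 602.0000 ms
Proportion correct = 9/12
IES = 602.0000 / (9/12) = 802.667 ms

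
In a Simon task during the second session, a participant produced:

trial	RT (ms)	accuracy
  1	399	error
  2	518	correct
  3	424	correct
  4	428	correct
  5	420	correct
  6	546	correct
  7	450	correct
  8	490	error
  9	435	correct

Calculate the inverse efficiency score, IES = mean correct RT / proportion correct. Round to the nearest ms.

Correct trials (n=7): 518, 424, 428, 420, 546, 450, 435
Mean correct RT = 3221/7 = 460.1429 ms
Proportion correct = 7/9
IES = 460.1429 / (7/9) = 591.612 ms

592 ms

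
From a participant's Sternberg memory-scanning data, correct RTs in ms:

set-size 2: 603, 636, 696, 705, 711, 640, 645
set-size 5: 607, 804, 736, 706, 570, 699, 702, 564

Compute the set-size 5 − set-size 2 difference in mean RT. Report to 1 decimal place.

11.2 ms

M(set-size 2) = 4636/7 = 662.286
M(set-size 5) = 5388/8 = 673.500
Difference = 673.500 − 662.286 = 11.214 ms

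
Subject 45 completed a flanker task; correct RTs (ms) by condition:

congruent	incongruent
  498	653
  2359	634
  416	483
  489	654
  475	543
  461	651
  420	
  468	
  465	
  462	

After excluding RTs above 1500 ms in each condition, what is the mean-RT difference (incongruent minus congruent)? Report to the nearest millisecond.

congruent: exclude 2359
M(congruent) = 4154/9 = 461.556
M(incongruent) = 3618/6 = 603.000
Difference = 603.000 − 461.556 = 141.444 ms

141 ms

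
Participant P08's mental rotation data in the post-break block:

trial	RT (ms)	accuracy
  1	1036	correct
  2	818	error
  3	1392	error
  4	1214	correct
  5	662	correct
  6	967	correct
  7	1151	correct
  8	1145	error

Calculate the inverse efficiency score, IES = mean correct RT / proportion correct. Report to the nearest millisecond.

1610 ms

Correct trials (n=5): 1036, 1214, 662, 967, 1151
Mean correct RT = 5030/5 = 1006.0000 ms
Proportion correct = 5/8
IES = 1006.0000 / (5/8) = 1609.600 ms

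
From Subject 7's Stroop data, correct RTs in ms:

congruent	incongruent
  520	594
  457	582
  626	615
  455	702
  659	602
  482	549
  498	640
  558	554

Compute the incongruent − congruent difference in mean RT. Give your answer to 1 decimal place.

M(congruent) = 4255/8 = 531.875
M(incongruent) = 4838/8 = 604.750
Difference = 604.750 − 531.875 = 72.875 ms

72.9 ms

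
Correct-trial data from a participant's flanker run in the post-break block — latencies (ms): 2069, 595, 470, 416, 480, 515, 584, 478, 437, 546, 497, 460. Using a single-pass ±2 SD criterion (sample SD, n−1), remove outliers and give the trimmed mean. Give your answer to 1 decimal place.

n = 12, ΣRT = 7547, M = 628.917
Σ(x−M)² = 2295166.92; s = √(2295166.92/11) = 456.784
Cutoffs: 628.917 ± 2·456.784 → [-284.7, 1542.5]
Outside: 2069 → excluded.
Retained (n=11): Σ = 5478, mean = 5478/11 = 498.000

498.0 ms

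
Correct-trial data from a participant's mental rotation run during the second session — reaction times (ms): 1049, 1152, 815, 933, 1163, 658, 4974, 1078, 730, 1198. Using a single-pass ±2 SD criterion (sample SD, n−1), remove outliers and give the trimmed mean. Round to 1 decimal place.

n = 10, ΣRT = 13750, M = 1375.000
Σ(x−M)² = 14712366.00; s = √(14712366.00/9) = 1278.557
Cutoffs: 1375.000 ± 2·1278.557 → [-1182.1, 3932.1]
Outside: 4974 → excluded.
Retained (n=9): Σ = 8776, mean = 8776/9 = 975.111

975.1 ms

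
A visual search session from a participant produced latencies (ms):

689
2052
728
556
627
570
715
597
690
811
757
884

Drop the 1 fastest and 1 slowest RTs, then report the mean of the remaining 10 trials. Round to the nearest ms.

707 ms

Sorted: 556, 570, 597, 627, 689, 690, 715, 728, 757, 811, 884, 2052
Drop lowest 1 (556) and highest 1 (2052)
Remaining (n=10): Σ = 7068, mean = 7068/10 = 706.800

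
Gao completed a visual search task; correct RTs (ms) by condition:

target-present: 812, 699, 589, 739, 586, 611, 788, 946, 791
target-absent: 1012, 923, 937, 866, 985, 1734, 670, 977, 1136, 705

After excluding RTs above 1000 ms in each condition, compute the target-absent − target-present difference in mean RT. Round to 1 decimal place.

target-absent: exclude 1012, 1734, 1136
M(target-present) = 6561/9 = 729.000
M(target-absent) = 6063/7 = 866.143
Difference = 866.143 − 729.000 = 137.143 ms

137.1 ms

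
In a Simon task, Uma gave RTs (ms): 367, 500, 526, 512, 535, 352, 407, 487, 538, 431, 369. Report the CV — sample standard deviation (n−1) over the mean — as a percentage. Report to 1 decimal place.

16.0%

n = 11, Σ = 5024, M = 456.7273
Σ(x−M)² = 53224.182; s = √(53224.182/10) = 72.9549
CV = 72.9549 / 456.7273 = 0.15973 = 15.973%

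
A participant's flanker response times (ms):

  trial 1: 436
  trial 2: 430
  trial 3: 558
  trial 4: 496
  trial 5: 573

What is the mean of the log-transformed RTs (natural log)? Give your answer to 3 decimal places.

ln(RT): 6.0776, 6.0638, 6.3244, 6.2066, 6.3509
Σ ln(RT) = 31.0232
Mean = 31.0232/5 = 6.20465

6.205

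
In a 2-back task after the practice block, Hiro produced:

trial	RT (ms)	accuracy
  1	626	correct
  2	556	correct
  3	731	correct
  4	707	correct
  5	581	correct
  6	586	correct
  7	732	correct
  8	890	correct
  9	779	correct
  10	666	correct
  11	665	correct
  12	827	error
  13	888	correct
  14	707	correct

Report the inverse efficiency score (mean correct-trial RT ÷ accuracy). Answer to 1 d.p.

Correct trials (n=13): 626, 556, 731, 707, 581, 586, 732, 890, 779, 666, 665, 888, 707
Mean correct RT = 9114/13 = 701.0769 ms
Proportion correct = 13/14
IES = 701.0769 / (13/14) = 755.006 ms

755.0 ms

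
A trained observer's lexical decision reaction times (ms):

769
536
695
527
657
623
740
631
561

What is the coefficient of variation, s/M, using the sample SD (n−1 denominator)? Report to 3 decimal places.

0.136

n = 9, Σ = 5739, M = 637.6667
Σ(x−M)² = 60102.000; s = √(60102.000/8) = 86.6761
CV = 86.6761 / 637.6667 = 0.13593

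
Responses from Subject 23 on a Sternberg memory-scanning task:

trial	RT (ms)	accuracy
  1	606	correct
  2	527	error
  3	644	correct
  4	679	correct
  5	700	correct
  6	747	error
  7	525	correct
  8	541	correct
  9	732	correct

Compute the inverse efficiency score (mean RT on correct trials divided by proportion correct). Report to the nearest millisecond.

Correct trials (n=7): 606, 644, 679, 700, 525, 541, 732
Mean correct RT = 4427/7 = 632.4286 ms
Proportion correct = 7/9
IES = 632.4286 / (7/9) = 813.122 ms

813 ms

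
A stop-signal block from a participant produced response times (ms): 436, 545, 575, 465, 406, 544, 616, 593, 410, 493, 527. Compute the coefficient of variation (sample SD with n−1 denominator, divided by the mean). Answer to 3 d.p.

n = 11, Σ = 5610, M = 510.0000
Σ(x−M)² = 53626.000; s = √(53626.000/10) = 73.2298
CV = 73.2298 / 510.0000 = 0.14359

0.144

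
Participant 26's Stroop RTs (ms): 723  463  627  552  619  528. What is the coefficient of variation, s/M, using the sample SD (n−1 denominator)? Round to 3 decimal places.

0.155

n = 6, Σ = 3512, M = 585.3333
Σ(x−M)² = 41185.333; s = √(41185.333/5) = 90.7583
CV = 90.7583 / 585.3333 = 0.15505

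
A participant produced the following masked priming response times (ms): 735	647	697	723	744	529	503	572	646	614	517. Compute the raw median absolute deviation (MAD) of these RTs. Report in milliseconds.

Sorted: 503, 517, 529, 572, 614, 646, 647, 697, 723, 735, 744 → median = 646
|x − 646|: 89, 1, 51, 77, 98, 117, 143, 74, 0, 32, 129
Sorted deviations: 0, 1, 32, 51, 74, 77, 89, 98, 117, 129, 143 → MAD = 77

77 ms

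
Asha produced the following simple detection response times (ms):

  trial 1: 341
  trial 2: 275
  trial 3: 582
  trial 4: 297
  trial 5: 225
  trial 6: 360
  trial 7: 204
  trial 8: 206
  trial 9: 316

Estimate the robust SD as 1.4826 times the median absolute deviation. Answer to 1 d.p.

Sorted: 204, 206, 225, 275, 297, 316, 341, 360, 582 → median = 297
|x − 297| sorted: 0, 19, 22, 44, 63, 72, 91, 93, 285 → MAD = 63
Robust SD ≈ 1.4826 × 63 = 93.404

93.4 ms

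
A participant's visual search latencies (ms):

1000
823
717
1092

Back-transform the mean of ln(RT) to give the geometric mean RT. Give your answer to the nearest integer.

ln(RT): 6.9078, 6.7130, 6.5751, 6.9958
Mean ln(RT) = 27.1916/4 = 6.79789
Geometric mean = exp(6.79789) = 895.95 ms

896 ms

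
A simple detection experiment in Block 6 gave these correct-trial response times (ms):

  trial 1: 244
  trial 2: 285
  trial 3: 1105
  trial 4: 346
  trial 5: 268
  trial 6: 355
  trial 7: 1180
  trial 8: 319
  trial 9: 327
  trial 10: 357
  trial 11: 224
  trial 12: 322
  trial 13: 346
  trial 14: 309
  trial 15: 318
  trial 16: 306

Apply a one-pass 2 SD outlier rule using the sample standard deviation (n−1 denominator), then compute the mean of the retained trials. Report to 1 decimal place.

n = 16, ΣRT = 6611, M = 413.188
Σ(x−M)² = 1240124.44; s = √(1240124.44/15) = 287.533
Cutoffs: 413.188 ± 2·287.533 → [-161.9, 988.3]
Outside: 1105, 1180 → excluded.
Retained (n=14): Σ = 4326, mean = 4326/14 = 309.000

309.0 ms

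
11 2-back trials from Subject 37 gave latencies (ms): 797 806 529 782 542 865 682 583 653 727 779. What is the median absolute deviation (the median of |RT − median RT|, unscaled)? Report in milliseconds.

Sorted: 529, 542, 583, 653, 682, 727, 779, 782, 797, 806, 865 → median = 727
|x − 727|: 70, 79, 198, 55, 185, 138, 45, 144, 74, 0, 52
Sorted deviations: 0, 45, 52, 55, 70, 74, 79, 138, 144, 185, 198 → MAD = 74

74 ms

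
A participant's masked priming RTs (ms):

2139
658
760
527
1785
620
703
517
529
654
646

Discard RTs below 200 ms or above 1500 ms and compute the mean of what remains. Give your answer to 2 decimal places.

623.78 ms

Excluded: 1785, 2139
Retained (n=9): Σ = 5614
Mean = 5614/9 = 623.7778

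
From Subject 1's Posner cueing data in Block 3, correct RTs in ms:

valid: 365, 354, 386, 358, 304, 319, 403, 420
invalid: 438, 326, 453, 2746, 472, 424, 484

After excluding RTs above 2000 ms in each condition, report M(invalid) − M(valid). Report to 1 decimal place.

invalid: exclude 2746
M(valid) = 2909/8 = 363.625
M(invalid) = 2597/6 = 432.833
Difference = 432.833 − 363.625 = 69.208 ms

69.2 ms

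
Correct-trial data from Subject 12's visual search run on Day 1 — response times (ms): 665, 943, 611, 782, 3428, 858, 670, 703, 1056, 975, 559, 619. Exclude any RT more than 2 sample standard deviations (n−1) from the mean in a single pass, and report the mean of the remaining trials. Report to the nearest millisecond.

n = 12, ΣRT = 11869, M = 989.083
Σ(x−M)² = 6768748.92; s = √(6768748.92/11) = 784.437
Cutoffs: 989.083 ± 2·784.437 → [-579.8, 2558.0]
Outside: 3428 → excluded.
Retained (n=11): Σ = 8441, mean = 8441/11 = 767.364

767 ms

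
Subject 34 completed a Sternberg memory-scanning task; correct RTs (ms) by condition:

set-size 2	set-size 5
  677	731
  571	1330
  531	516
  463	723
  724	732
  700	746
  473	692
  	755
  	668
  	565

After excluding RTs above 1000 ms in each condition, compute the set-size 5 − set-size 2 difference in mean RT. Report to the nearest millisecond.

set-size 5: exclude 1330
M(set-size 2) = 4139/7 = 591.286
M(set-size 5) = 6128/9 = 680.889
Difference = 680.889 − 591.286 = 89.603 ms

90 ms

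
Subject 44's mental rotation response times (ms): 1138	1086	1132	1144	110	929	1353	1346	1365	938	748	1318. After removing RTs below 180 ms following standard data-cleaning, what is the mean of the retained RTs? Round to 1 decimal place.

1136.1 ms

Excluded: 110
Retained (n=11): Σ = 12497
Mean = 12497/11 = 1136.0909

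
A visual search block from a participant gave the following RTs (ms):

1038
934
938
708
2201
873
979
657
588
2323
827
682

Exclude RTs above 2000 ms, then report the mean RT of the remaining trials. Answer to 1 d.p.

822.4 ms

Excluded: 2201, 2323
Retained (n=10): Σ = 8224
Mean = 8224/10 = 822.4000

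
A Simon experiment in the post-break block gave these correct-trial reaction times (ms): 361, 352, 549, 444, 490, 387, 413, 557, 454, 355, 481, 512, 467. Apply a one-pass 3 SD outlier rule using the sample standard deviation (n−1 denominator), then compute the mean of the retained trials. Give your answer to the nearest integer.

n = 13, ΣRT = 5822, M = 447.846
Σ(x−M)² = 59823.69; s = √(59823.69/12) = 70.607
Cutoffs: 447.846 ± 3·70.607 → [236.0, 659.7]
No RTs fall outside the cutoffs; all 13 retained. Mean = 5822/13 = 447.846

448 ms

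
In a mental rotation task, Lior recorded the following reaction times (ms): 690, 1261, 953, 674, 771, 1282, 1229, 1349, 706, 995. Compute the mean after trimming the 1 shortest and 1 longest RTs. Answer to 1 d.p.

Sorted: 674, 690, 706, 771, 953, 995, 1229, 1261, 1282, 1349
Drop lowest 1 (674) and highest 1 (1349)
Remaining (n=8): Σ = 7887, mean = 7887/8 = 985.875

985.9 ms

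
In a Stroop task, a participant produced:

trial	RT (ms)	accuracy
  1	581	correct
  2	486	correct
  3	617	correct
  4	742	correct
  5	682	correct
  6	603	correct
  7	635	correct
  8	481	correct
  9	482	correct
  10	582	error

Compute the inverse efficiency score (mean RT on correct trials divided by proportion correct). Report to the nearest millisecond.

655 ms

Correct trials (n=9): 581, 486, 617, 742, 682, 603, 635, 481, 482
Mean correct RT = 5309/9 = 589.8889 ms
Proportion correct = 9/10
IES = 589.8889 / (9/10) = 655.432 ms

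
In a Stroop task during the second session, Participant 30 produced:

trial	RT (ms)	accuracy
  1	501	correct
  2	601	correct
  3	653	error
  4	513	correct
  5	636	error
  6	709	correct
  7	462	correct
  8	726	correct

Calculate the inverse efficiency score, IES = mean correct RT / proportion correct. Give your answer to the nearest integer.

780 ms

Correct trials (n=6): 501, 601, 513, 709, 462, 726
Mean correct RT = 3512/6 = 585.3333 ms
Proportion correct = 6/8
IES = 585.3333 / (6/8) = 780.444 ms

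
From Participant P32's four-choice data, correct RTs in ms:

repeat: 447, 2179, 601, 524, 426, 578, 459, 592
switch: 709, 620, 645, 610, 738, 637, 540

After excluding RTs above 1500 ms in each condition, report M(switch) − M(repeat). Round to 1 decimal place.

124.6 ms

repeat: exclude 2179
M(repeat) = 3627/7 = 518.143
M(switch) = 4499/7 = 642.714
Difference = 642.714 − 518.143 = 124.571 ms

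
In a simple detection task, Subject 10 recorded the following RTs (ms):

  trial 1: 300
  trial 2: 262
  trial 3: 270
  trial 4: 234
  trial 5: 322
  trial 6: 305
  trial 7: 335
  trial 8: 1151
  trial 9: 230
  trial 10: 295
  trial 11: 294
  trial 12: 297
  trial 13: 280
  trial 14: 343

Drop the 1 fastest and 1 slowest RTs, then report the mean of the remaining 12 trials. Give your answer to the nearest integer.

Sorted: 230, 234, 262, 270, 280, 294, 295, 297, 300, 305, 322, 335, 343, 1151
Drop lowest 1 (230) and highest 1 (1151)
Remaining (n=12): Σ = 3537, mean = 3537/12 = 294.750

295 ms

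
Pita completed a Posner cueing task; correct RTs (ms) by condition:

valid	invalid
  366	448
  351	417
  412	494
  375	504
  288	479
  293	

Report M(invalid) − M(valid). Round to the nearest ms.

M(valid) = 2085/6 = 347.500
M(invalid) = 2342/5 = 468.400
Difference = 468.400 − 347.500 = 120.900 ms

121 ms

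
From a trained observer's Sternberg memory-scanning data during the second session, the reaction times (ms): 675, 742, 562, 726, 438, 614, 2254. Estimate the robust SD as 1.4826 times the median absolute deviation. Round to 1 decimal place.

99.3 ms

Sorted: 438, 562, 614, 675, 726, 742, 2254 → median = 675
|x − 675| sorted: 0, 51, 61, 67, 113, 237, 1579 → MAD = 67
Robust SD ≈ 1.4826 × 67 = 99.334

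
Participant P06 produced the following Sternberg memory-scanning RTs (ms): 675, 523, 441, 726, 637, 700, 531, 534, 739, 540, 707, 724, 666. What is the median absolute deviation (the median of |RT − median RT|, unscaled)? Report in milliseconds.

60 ms

Sorted: 441, 523, 531, 534, 540, 637, 666, 675, 700, 707, 724, 726, 739 → median = 666
|x − 666|: 9, 143, 225, 60, 29, 34, 135, 132, 73, 126, 41, 58, 0
Sorted deviations: 0, 9, 29, 34, 41, 58, 60, 73, 126, 132, 135, 143, 225 → MAD = 60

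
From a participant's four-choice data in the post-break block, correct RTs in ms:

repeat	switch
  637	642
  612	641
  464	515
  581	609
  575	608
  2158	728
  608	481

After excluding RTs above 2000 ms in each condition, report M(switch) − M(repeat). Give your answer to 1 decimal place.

23.9 ms

repeat: exclude 2158
M(repeat) = 3477/6 = 579.500
M(switch) = 4224/7 = 603.429
Difference = 603.429 − 579.500 = 23.929 ms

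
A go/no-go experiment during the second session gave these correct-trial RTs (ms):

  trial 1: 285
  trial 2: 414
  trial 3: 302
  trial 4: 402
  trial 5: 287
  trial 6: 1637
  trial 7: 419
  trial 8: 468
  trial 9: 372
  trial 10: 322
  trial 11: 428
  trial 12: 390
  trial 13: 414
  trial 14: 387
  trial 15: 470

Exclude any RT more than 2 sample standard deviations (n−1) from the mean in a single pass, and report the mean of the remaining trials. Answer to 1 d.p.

382.9 ms

n = 15, ΣRT = 6997, M = 466.467
Σ(x−M)² = 1517701.73; s = √(1517701.73/14) = 329.253
Cutoffs: 466.467 ± 2·329.253 → [-192.0, 1125.0]
Outside: 1637 → excluded.
Retained (n=14): Σ = 5360, mean = 5360/14 = 382.857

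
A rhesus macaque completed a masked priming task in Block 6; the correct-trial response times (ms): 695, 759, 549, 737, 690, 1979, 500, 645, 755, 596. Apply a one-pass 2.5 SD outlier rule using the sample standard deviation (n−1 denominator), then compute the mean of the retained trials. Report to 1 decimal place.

n = 10, ΣRT = 7905, M = 790.500
Σ(x−M)² = 1638580.50; s = √(1638580.50/9) = 426.690
Cutoffs: 790.500 ± 2.5·426.690 → [-276.2, 1857.2]
Outside: 1979 → excluded.
Retained (n=9): Σ = 5926, mean = 5926/9 = 658.444

658.4 ms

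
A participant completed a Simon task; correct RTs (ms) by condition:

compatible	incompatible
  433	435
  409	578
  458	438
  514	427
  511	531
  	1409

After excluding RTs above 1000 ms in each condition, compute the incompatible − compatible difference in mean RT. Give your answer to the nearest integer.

incompatible: exclude 1409
M(compatible) = 2325/5 = 465.000
M(incompatible) = 2409/5 = 481.800
Difference = 481.800 − 465.000 = 16.800 ms

17 ms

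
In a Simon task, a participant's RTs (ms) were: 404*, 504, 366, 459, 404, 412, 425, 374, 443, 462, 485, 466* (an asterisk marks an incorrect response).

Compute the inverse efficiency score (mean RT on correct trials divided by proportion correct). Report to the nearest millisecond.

Correct trials (n=10): 504, 366, 459, 404, 412, 425, 374, 443, 462, 485
Mean correct RT = 4334/10 = 433.4000 ms
Proportion correct = 10/12
IES = 433.4000 / (10/12) = 520.080 ms

520 ms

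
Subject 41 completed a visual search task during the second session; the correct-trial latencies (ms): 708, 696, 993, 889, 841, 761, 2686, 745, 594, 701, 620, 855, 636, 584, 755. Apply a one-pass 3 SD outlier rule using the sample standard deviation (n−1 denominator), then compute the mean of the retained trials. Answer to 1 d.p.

n = 15, ΣRT = 13064, M = 870.933
Σ(x−M)² = 3715438.93; s = √(3715438.93/14) = 515.159
Cutoffs: 870.933 ± 3·515.159 → [-674.5, 2416.4]
Outside: 2686 → excluded.
Retained (n=14): Σ = 10378, mean = 10378/14 = 741.286

741.3 ms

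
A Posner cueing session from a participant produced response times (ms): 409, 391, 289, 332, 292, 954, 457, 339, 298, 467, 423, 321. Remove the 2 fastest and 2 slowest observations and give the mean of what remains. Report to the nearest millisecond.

371 ms

Sorted: 289, 292, 298, 321, 332, 339, 391, 409, 423, 457, 467, 954
Drop lowest 2 (289, 292) and highest 2 (467, 954)
Remaining (n=8): Σ = 2970, mean = 2970/8 = 371.250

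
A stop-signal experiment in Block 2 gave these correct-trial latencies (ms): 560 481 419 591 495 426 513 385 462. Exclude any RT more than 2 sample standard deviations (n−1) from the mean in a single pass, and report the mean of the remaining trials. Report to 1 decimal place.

n = 9, ΣRT = 4332, M = 481.333
Σ(x−M)² = 36006.00; s = √(36006.00/8) = 67.088
Cutoffs: 481.333 ± 2·67.088 → [347.2, 615.5]
No RTs fall outside the cutoffs; all 9 retained. Mean = 4332/9 = 481.333

481.3 ms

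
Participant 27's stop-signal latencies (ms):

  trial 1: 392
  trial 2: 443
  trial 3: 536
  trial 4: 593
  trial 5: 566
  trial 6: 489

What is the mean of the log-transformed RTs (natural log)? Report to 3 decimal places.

ln(RT): 5.9713, 6.0936, 6.2841, 6.3852, 6.3386, 6.1924
Σ ln(RT) = 37.2651
Mean = 37.2651/6 = 6.21085

6.211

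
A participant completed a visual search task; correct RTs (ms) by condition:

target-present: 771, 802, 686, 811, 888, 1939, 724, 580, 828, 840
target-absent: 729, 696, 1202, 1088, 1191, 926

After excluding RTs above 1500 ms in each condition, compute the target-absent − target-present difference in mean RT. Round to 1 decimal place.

target-present: exclude 1939
M(target-present) = 6930/9 = 770.000
M(target-absent) = 5832/6 = 972.000
Difference = 972.000 − 770.000 = 202.000 ms

202.0 ms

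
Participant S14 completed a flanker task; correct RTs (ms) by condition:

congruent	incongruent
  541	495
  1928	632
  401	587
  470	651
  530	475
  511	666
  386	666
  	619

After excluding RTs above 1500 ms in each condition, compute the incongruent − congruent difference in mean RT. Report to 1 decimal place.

congruent: exclude 1928
M(congruent) = 2839/6 = 473.167
M(incongruent) = 4791/8 = 598.875
Difference = 598.875 − 473.167 = 125.708 ms

125.7 ms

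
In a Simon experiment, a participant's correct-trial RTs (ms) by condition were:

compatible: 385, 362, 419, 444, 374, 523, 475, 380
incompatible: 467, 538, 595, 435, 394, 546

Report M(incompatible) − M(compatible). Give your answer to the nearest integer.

76 ms

M(compatible) = 3362/8 = 420.250
M(incompatible) = 2975/6 = 495.833
Difference = 495.833 − 420.250 = 75.583 ms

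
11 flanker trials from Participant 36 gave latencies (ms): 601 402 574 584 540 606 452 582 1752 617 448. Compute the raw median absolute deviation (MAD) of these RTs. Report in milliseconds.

Sorted: 402, 448, 452, 540, 574, 582, 584, 601, 606, 617, 1752 → median = 582
|x − 582|: 19, 180, 8, 2, 42, 24, 130, 0, 1170, 35, 134
Sorted deviations: 0, 2, 8, 19, 24, 35, 42, 130, 134, 180, 1170 → MAD = 35

35 ms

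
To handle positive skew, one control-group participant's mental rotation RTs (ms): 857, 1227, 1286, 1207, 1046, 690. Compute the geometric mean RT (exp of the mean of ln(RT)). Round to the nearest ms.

ln(RT): 6.7534, 7.1123, 7.1593, 7.0959, 6.9527, 6.5367
Mean ln(RT) = 41.6104/6 = 6.93506
Geometric mean = exp(6.93506) = 1027.68 ms

1028 ms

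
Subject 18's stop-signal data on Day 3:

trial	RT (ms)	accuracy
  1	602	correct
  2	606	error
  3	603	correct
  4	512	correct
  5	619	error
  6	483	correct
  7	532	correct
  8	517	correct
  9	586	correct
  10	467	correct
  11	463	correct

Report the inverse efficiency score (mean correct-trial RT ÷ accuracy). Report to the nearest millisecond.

Correct trials (n=9): 602, 603, 512, 483, 532, 517, 586, 467, 463
Mean correct RT = 4765/9 = 529.4444 ms
Proportion correct = 9/11
IES = 529.4444 / (9/11) = 647.099 ms

647 ms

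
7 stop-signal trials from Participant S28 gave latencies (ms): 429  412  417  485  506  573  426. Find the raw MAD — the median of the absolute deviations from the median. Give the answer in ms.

Sorted: 412, 417, 426, 429, 485, 506, 573 → median = 429
|x − 429|: 0, 17, 12, 56, 77, 144, 3
Sorted deviations: 0, 3, 12, 17, 56, 77, 144 → MAD = 17

17 ms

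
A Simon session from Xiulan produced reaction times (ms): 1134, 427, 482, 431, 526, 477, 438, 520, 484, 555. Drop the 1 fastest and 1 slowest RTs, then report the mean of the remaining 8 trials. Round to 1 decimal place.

Sorted: 427, 431, 438, 477, 482, 484, 520, 526, 555, 1134
Drop lowest 1 (427) and highest 1 (1134)
Remaining (n=8): Σ = 3913, mean = 3913/8 = 489.125

489.1 ms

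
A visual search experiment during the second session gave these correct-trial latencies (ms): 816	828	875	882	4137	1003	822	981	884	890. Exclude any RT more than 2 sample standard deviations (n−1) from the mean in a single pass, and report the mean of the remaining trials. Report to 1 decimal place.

886.8 ms

n = 10, ΣRT = 12118, M = 1211.800
Σ(x−M)² = 9542775.60; s = √(9542775.60/9) = 1029.713
Cutoffs: 1211.800 ± 2·1029.713 → [-847.6, 3271.2]
Outside: 4137 → excluded.
Retained (n=9): Σ = 7981, mean = 7981/9 = 886.778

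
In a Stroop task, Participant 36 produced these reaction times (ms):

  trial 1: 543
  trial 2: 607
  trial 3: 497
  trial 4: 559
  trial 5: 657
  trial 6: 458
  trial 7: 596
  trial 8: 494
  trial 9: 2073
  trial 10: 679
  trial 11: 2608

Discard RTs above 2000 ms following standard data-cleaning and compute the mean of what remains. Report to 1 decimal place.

565.6 ms

Excluded: 2073, 2608
Retained (n=9): Σ = 5090
Mean = 5090/9 = 565.5556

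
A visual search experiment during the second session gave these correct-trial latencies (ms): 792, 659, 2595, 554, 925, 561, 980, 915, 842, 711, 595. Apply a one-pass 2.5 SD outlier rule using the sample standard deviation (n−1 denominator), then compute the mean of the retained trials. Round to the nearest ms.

753 ms

n = 11, ΣRT = 10129, M = 920.818
Σ(x−M)² = 3311999.64; s = √(3311999.64/10) = 575.500
Cutoffs: 920.818 ± 2.5·575.500 → [-517.9, 2359.6]
Outside: 2595 → excluded.
Retained (n=10): Σ = 7534, mean = 7534/10 = 753.400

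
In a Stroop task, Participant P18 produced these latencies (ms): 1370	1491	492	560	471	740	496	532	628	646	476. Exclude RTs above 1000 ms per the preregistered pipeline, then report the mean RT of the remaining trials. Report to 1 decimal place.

560.1 ms

Excluded: 1370, 1491
Retained (n=9): Σ = 5041
Mean = 5041/9 = 560.1111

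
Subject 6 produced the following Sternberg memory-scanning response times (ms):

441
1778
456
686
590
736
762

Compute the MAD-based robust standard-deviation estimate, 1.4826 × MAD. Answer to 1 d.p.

Sorted: 441, 456, 590, 686, 736, 762, 1778 → median = 686
|x − 686| sorted: 0, 50, 76, 96, 230, 245, 1092 → MAD = 96
Robust SD ≈ 1.4826 × 96 = 142.330

142.3 ms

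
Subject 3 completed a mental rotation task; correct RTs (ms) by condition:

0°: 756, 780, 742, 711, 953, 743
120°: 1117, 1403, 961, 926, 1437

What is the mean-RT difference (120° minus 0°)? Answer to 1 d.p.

388.0 ms

M(0°) = 4685/6 = 780.833
M(120°) = 5844/5 = 1168.800
Difference = 1168.800 − 780.833 = 387.967 ms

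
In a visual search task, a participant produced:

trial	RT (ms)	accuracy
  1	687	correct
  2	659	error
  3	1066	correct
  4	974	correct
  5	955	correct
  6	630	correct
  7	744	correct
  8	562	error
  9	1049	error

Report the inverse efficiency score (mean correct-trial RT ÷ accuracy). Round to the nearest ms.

Correct trials (n=6): 687, 1066, 974, 955, 630, 744
Mean correct RT = 5056/6 = 842.6667 ms
Proportion correct = 6/9
IES = 842.6667 / (6/9) = 1264.000 ms

1264 ms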